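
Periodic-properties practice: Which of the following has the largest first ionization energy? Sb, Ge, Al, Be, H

Across a period the outer electron is held more tightly (higher IE₁); down a group it sits in a higher shell, more shielded, and comes off more easily.
These sit on a diagonal, where the across-period and down-group effects partly cancel.
Ge > Al: period and group pull opposite ways; the across-period shift dominates (762 vs 578 kJ/mol).
Sb > Ge: period and group pull opposite ways; the across-period shift dominates (831 vs 762 kJ/mol).
Be > Sb: period and group pull opposite ways; the down-group shift dominates (900 vs 831 kJ/mol).
H > Be: the two effects oppose for this pair; the down-group effect wins (1312 vs 900 kJ/mol).
Tabulated first ionization energy (kJ/mol): H 1312, Be 900, Al 578, Ge 762, Sb 831.
The largest first ionization energy among these belongs to H.

H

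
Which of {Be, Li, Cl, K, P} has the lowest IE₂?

After 1 electron has been removed, what remains? Be⁺ still has 1 valence electron; Li⁺ is the bare [He] core; Cl⁺ still has 6 valence electrons; K⁺ is the bare [Ar] core; P⁺ still has 4 valence electrons.
Pulling an electron out of a noble-gas core costs far more than removing a remaining valence electron, so K and Li sit at the high end of IE_2.
Valence configurations: Be⁺ [He]2s¹, Cl⁺ [Ne]3s²3p⁴, P⁺ [Ne]3s²3p².
Tabulated IE_2 (kJ/mol): Be 1757, Li 7298, Cl 2298, K 3052, P 1907.
Overall IE_2 order: Be < P < Cl < K < Li.

Be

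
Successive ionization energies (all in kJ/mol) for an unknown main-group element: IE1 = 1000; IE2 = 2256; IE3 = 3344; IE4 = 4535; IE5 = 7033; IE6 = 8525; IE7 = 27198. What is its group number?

Group 16

Look for the largest jump between consecutive ionization energies: IE7/IE6 ≈ 3.2, far larger than any earlier ratio.
That jump marks the point where a core electron is being removed. So the atom has 6 valence electrons.
A main-group element with 6 valence electrons is in group 16.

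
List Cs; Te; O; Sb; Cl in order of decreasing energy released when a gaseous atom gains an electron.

Cl, Te, O, Sb, Cs

O is in period 2, group 16; Cl is in period 3, group 17; Sb is in period 5, group 15; Te is in period 5, group 16; Cs is in period 6, group 1.
EA tends to increase across a period and decrease down a group, though the pattern is less regular than for IE or radius.
Here both period and group differ, so the two effects have to be weighed against each other.
Sb > Cs: both effects reinforce here, so Sb is clearly the higher of the two.
O > Sb: relative to Sb, both the across-period and down-group shifts push O's electron affinity up.
Te > O: this pair runs against the simple trend — see the exception note.
Cl > Te: relative to Te, both the across-period and down-group shifts push Cl's electron affinity up.
Note the exception: Te has a higher electron affinity than O, contrary to the simple trend — O's compact 2p subshell gives strong electron–electron repulsion on the added electron.
For reference (kJ/mol): O 141, Cl 349, Sb 103, Te 190, Cs 46.
So from highest to lowest: Cl > Te > O > Sb > Cs.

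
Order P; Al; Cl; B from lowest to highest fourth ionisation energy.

P < Cl < Al < B

IE_4 is the cost of taking one more electron from the +3 cation: P³⁺ still has 2 valence electrons; Al³⁺ is the bare [Ne] core; Cl³⁺ still has 4 valence electrons; B³⁺ is the bare [He] core.
Breaking into a closed-shell core is much more expensive than removing a leftover valence electron — Al and B have the largest IE_4 here.
Valence configurations: P³⁺ [Ne]3s², Cl³⁺ [Ne]3s²3p².
Approximate IE_4 values (kJ/mol): P 4964, Al 11577, Cl 5159, B 25026.
Hence IE_4: P < Cl < Al < B.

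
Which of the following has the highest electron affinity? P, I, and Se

P is in period 3, group 15; Se is in period 4, group 16; I is in period 5, group 17.
Electron affinity generally becomes more exothermic across a period toward the halogens and less exothermic down a group.
These sit on a diagonal, where the across-period and down-group effects partly cancel.
Se > P: the two effects oppose for this pair; the across-period effect wins (195 vs 72 kJ/mol).
I > Se: the two effects oppose for this pair; the across-period effect wins (295 vs 195 kJ/mol).
Tabulated electron affinity (kJ/mol): P 72, Se 195, I 295.
The highest electron affinity among these belongs to I.

I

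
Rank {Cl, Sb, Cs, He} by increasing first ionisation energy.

He is in period 1, group 18; Cl is in period 3, group 17; Sb is in period 5, group 15; Cs is in period 6, group 1.
First ionization energy rises across a period (greater Z_eff holds electrons more tightly) and falls down a group (valence electrons are farther from the nucleus).
Here both period and group differ, so the two effects have to be weighed against each other.
Sb > Cs: relative to Cs, both the across-period and down-group shifts push Sb's first ionization energy up.
Cl > Sb: relative to Sb, both the across-period and down-group shifts push Cl's first ionization energy up.
He > Cl: relative to Cl, both the across-period and down-group shifts push He's first ionization energy up.
Tabulated first ionization energy (kJ/mol): He 2372, Cl 1251, Sb 831, Cs 376.
So from lowest to highest: Cs < Sb < Cl < He.

Cs, Sb, Cl, He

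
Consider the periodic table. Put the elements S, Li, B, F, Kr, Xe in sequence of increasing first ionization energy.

Li is in period 2, group 1; B is in period 2, group 13; F is in period 2, group 17; S is in period 3, group 16; Kr is in period 4, group 18; Xe is in period 5, group 18.
IE₁ increases left→right with effective nuclear charge and decreases top→bottom as the valence shell moves farther out.
These span different periods and groups, so the two trends combine.
B > Li: B lies to the right of Li in period 2, so the across-period effect alone puts B higher.
S > B: the two effects oppose for this pair; the across-period effect wins (1000 vs 801 kJ/mol).
Xe > S: the two effects oppose for this pair; the across-period effect wins (1170 vs 1000 kJ/mol).
Kr > Xe: they share group 18; the group trend gives Kr the larger value.
F > Kr: the two effects oppose for this pair; the down-group effect wins (1681 vs 1351 kJ/mol).
For reference (kJ/mol): Li 520, B 801, F 1681, S 1000, Kr 1351, Xe 1170.
So from lowest to highest: Li < B < S < Xe < Kr < F.

Li, B, S, Xe, Kr, F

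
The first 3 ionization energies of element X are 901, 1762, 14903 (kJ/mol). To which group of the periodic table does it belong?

Group 2

Look for the largest jump between consecutive ionization energies: IE3/IE2 ≈ 8.5, far larger than any earlier ratio.
That jump marks the point where a core electron is being removed. So the atom has 2 valence electrons.
A main-group element with 2 valence electrons is in group 2.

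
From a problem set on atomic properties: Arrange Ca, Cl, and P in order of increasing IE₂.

Ca, P, Cl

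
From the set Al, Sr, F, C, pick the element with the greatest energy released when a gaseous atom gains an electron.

F

C is in period 2, group 14; F is in period 2, group 17; Al is in period 3, group 13; Sr is in period 5, group 2.
Electron affinity generally becomes more exothermic across a period toward the halogens and less exothermic down a group.
Here both period and group differ, so the two effects have to be weighed against each other.
Al > Sr: relative to Sr, both the across-period and down-group shifts push Al's electron affinity up.
C > Al: both effects reinforce here, so C is clearly the higher of the two.
F > C: both are in period 2; the period trend gives F the larger value.
Approximate values (kJ/mol): C 122, F 328, Al 42, Sr 5.
The greatest energy released when a gaseous atom gains an electron among these belongs to F.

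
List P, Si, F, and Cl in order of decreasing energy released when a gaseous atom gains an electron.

F is in period 2, group 17; Si is in period 3, group 14; P is in period 3, group 15; Cl is in period 3, group 17.
Electron affinity generally becomes more exothermic across a period toward the halogens and less exothermic down a group.
Neither a single period nor a single group — weigh both effects.
Si > P: this pair runs against the simple trend — see the exception note.
F > Si: relative to Si, both the across-period and down-group shifts push F's electron affinity up.
Cl > F: this pair runs against the simple trend — see the exception note.
Note the exception: Si has a higher electron affinity than P, contrary to the simple trend — adding an electron to P's half-filled 3p³ is unfavourable, so Si (3p²) has the more exothermic EA.
Note the exception: Cl has a higher electron affinity than F, contrary to the simple trend — F's small 2p subshell makes the incoming electron feel strong e⁻–e⁻ repulsion, so Cl actually releases more energy on gaining an electron.
Tabulated electron affinity (kJ/mol): F 328, Si 134, P 72, Cl 349.
So from highest to lowest: Cl > F > Si > P.

Cl > F > Si > P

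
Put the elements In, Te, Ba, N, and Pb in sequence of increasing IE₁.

Ba < In < Pb < Te < N

Removing the outermost electron gets harder across a period and easier down a group.
Here both period and group differ, so the two effects have to be weighed against each other.
In > Ba: relative to Ba, both the across-period and down-group shifts push In's first ionization energy up.
Pb > In: the two effects oppose for this pair; the across-period effect wins (716 vs 558 kJ/mol).
Te > Pb: both effects reinforce here, so Te is clearly the higher of the two.
N > Te: the two effects oppose for this pair; the down-group effect wins (1402 vs 869 kJ/mol).
Approximate values (kJ/mol): N 1402, In 558, Te 869, Ba 503, Pb 716.
So from lowest to highest: Ba < In < Pb < Te < N.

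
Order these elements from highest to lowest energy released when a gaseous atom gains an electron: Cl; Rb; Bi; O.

Cl > O > Bi > Rb

O is in period 2, group 16; Cl is in period 3, group 17; Rb is in period 5, group 1; Bi is in period 6, group 15.
Atoms with high Z_eff and room in the valence shell (especially the halogens) have the most exothermic electron affinities.
Here both period and group differ, so the two effects have to be weighed against each other.
Bi > Rb: period and group pull opposite ways; the across-period shift dominates (91 vs 47 kJ/mol).
O > Bi: both effects reinforce here, so O is clearly the higher of the two.
Cl > O: the two effects oppose for this pair; the across-period effect wins (349 vs 141 kJ/mol).
Approximate values (kJ/mol): O 141, Cl 349, Rb 47, Bi 91.
So from highest to lowest: Cl > O > Bi > Rb.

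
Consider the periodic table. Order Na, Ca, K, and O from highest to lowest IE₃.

Na > O > Ca > K

The third ionization energy removes an electron from the +2 ion. For each element: Na²⁺ is already 1 electron into the core; Ca²⁺ is the bare [Ar] core; K²⁺ is already 1 electron into the core; O²⁺ still has 4 valence electrons.
Usually core removal costs more than valence removal, but here the competition is close: a tightly held n=2 valence electron can cost more to remove than an n=3 core electron, so the actual values have to decide it.
Tabulated IE_3 (kJ/mol): Na 6910, Ca 4912, K 4420, O 5300.
Hence IE_3: K < Ca < O < Na.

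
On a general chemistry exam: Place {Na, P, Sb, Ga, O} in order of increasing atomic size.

Atomic radius shrinks across a period as nuclear charge pulls the same shell inward, and grows down a group as new shells are added.
Here both period and group differ, so the two effects have to be weighed against each other.
P > O: both effects reinforce here, so P is clearly the larger of the two.
Ga > P: relative to P, both the across-period and down-group shifts push Ga's atomic radius up.
Sb > Ga: period and group pull opposite ways; the down-group shift dominates (140 vs 124 pm).
Na > Sb: period and group pull opposite ways; the across-period shift dominates (155 vs 140 pm).
Tabulated atomic radius (pm): O 63, Na 155, P 111, Ga 124, Sb 140.
So from smallest to largest: O < P < Ga < Sb < Na.

O, P, Ga, Sb, Na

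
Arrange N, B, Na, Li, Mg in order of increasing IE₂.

Mg, B, N, Na, Li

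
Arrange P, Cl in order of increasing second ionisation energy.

P < Cl

IE_2 is the cost of taking one more electron from the +1 cation: P⁺ still has 4 valence electrons; Cl⁺ still has 6 valence electrons.
All are still removing valence electrons, so compare the +1 ions as you would atoms: IE_2 generally rises across a period (higher Z_eff) and falls down a group (larger shell), subject to the usual subshell exceptions.
Valence configurations: P⁺ [Ne]3s²3p², Cl⁺ [Ne]3s²3p⁴.
The numbers (kJ/mol): P 1907, Cl 2298.
Putting it together, IE_2: P < Cl.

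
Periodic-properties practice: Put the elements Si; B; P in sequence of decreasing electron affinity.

B is in period 2, group 13; Si is in period 3, group 14; P is in period 3, group 15.
Electron affinity generally becomes more exothermic across a period toward the halogens and less exothermic down a group.
These span different periods and groups, so the two trends combine.
P > B: period and group pull opposite ways; the across-period shift dominates (72 vs 27 kJ/mol).
Si > P: this pair runs against the simple trend — see the exception note.
Note the exception: Si has a higher electron affinity than P, contrary to the simple trend — adding an electron to P's half-filled 3p³ is unfavourable, so Si (3p²) has the more exothermic EA.
Approximate values (kJ/mol): B 27, Si 134, P 72.
So from highest to lowest: Si > P > B.

Si > P > B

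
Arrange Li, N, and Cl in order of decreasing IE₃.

Li > N > Cl

After 2 electrons have been removed, what remains? Li²⁺ is already 1 electron into the core; N²⁺ still has 3 valence electrons; Cl²⁺ still has 5 valence electrons.
Core electrons are held far more tightly than valence electrons, so Li tops the IE_3 order.
Valence configurations: N²⁺ [He]2s²2p¹, Cl²⁺ [Ne]3s²3p³.
The numbers (kJ/mol): Li 11815, N 4578, Cl 3822.
So the third ionization energies run Cl < N < Li.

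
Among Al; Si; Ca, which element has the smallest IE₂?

Ca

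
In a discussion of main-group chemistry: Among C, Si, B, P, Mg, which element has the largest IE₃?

Mg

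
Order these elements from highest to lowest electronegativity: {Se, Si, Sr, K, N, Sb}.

N, Se, Sb, Si, Sr, K

N is in period 2, group 15; Si is in period 3, group 14; K is in period 4, group 1; Se is in period 4, group 16; Sr is in period 5, group 2; Sb is in period 5, group 15.
Smaller atoms with higher effective nuclear charge are more electronegative.
These span different periods and groups, so the two trends combine.
Sr > K: the two effects oppose for this pair; the across-period effect wins (0.95 vs 0.82).
Si > Sr: relative to Sr, both the across-period and down-group shifts push Si's electronegativity up.
Sb > Si: period and group pull opposite ways; the across-period shift dominates (2.05 vs 1.90).
Se > Sb: both effects reinforce here, so Se is clearly the higher of the two.
N > Se: the two effects oppose for this pair; the down-group effect wins (3.04 vs 2.55).
For reference (Pauling): N 3.04, Si 1.90, K 0.82, Se 2.55, Sr 0.95, Sb 2.05.
So from highest to lowest: N > Se > Sb > Si > Sr > K.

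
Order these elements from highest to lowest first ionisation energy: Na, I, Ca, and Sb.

Na is in period 3, group 1; Ca is in period 4, group 2; Sb is in period 5, group 15; I is in period 5, group 17.
Removing the outermost electron gets harder across a period and easier down a group.
Neither a single period nor a single group — weigh both effects.
Ca > Na: the two effects oppose for this pair; the across-period effect wins (590 vs 496 kJ/mol).
Sb > Ca: the two effects oppose for this pair; the across-period effect wins (831 vs 590 kJ/mol).
I > Sb: I lies to the right of Sb in period 5, so the across-period effect alone puts I higher.
Approximate values (kJ/mol): Na 496, Ca 590, Sb 831, I 1008.
So from highest to lowest: I > Sb > Ca > Na.

I > Sb > Ca > Na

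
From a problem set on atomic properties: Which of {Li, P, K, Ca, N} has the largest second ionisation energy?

After 1 electron has been removed, what remains? Li⁺ is the bare [He] core; P⁺ still has 4 valence electrons; K⁺ is the bare [Ar] core; Ca⁺ still has 1 valence electron; N⁺ still has 4 valence electrons.
Breaking into a closed-shell core is much more expensive than removing a leftover valence electron — K and Li have the largest IE_2 here.
Valence configurations: P⁺ [Ne]3s²3p², Ca⁺ [Ar]4s¹, N⁺ [He]2s²2p².
Tabulated IE_2 (kJ/mol): Li 7298, P 1907, K 3052, Ca 1145, N 2856.
Hence IE_2: Ca < P < N < K < Li.

Li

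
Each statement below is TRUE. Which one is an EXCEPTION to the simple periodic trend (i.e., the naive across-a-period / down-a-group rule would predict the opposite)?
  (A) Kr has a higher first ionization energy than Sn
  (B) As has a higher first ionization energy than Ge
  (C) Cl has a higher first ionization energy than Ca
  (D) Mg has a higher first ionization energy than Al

(D)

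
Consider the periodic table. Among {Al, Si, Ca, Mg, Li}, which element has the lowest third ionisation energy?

After 2 electrons have been removed, what remains? Al²⁺ still has 1 valence electron; Si²⁺ still has 2 valence electrons; Ca²⁺ is the bare [Ar] core; Mg²⁺ is the bare [Ne] core; Li²⁺ is already 1 electron into the core.
Pulling an electron out of a noble-gas core costs far more than removing a remaining valence electron, so Ca, Mg and Li sit at the high end of IE_3.
Valence configurations: Al²⁺ [Ne]3s¹, Si²⁺ [Ne]3s².
Approximate IE_3 values (kJ/mol): Al 2745, Si 3232, Ca 4912, Mg 7733, Li 11815.
So the third ionization energies run Al < Si < Ca < Mg < Li.

Al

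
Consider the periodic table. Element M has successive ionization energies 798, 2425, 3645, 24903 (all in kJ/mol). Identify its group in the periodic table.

Group 13

Look for the largest jump between consecutive ionization energies: IE4/IE3 ≈ 6.8, far larger than any earlier ratio.
That jump marks the point where a core electron is being removed. So the atom has 3 valence electrons.
A main-group element with 3 valence electrons is in group 13.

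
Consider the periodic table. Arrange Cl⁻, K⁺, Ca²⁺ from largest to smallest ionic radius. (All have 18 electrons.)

Cl⁻ > K⁺ > Ca²⁺

All of these have 18 electrons, so size is governed by nuclear charge alone: the more protons, the stronger the pull on the same electron cloud, and the smaller the ion.
Nuclear charges: Ca²⁺ (Z=20), K⁺ (Z=19), Cl⁻ (Z=17).
Largest to smallest: Cl⁻ > K⁺ > Ca²⁺.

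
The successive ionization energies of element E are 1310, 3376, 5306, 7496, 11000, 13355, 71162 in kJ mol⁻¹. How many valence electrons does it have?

6

Look for the largest jump between consecutive ionization energies: IE7/IE6 ≈ 5.3, far larger than any earlier ratio.
That jump marks the point where a core electron is being removed. So the atom has 6 valence electrons.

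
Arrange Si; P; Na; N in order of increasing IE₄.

Si < P < N < Na

The fourth ionization energy removes an electron from the +3 ion. For each element: Si³⁺ still has 1 valence electron; P³⁺ still has 2 valence electrons; Na³⁺ is already 2 electrons into the core; N³⁺ still has 2 valence electrons.
Core electrons are held far more tightly than valence electrons, so Na tops the IE_4 order.
Valence configurations: Si³⁺ [Ne]3s¹, P³⁺ [Ne]3s², N³⁺ [He]2s².
Tabulated IE_4 (kJ/mol): Si 4356, P 4964, Na 9543, N 7475.
Overall IE_4 order: Si < P < N < Na.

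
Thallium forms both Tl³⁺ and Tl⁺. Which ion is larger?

Both ions have Z = 81 protons, but Tl³⁺ has lost more electrons, so its remaining electrons feel a larger effective nuclear charge per electron and are pulled in more tightly.
Higher positive charge → smaller ion, so Tl⁺ > Tl³⁺.

Tl⁺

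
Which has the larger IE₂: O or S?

IE_2 is the cost of taking one more electron from the +1 cation: O⁺ still has 5 valence electrons; S⁺ still has 5 valence electrons.
All are still removing valence electrons, so compare the +1 ions as you would atoms: IE_2 generally rises across a period (higher Z_eff) and falls down a group (larger shell), subject to the usual subshell exceptions.
Valence configurations: O⁺ [He]2s²2p³, S⁺ [Ne]3s²3p³.
Approximate IE_2 values (kJ/mol): O 3388, S 2252.
So the second ionization energies run S < O.

O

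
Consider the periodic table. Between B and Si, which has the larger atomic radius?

Si

B is in period 2, group 13; Si is in period 3, group 14.
Across a period the added protons contract the valence shell; down a group each new principal shell makes the atom larger.
These sit on a diagonal, where the across-period and down-group effects partly cancel.
Si > B: period and group pull opposite ways; the down-group shift dominates (116 vs 85 pm).
Tabulated atomic radius (pm): B 85, Si 116.
So Si has the larger atomic radius (Si > B).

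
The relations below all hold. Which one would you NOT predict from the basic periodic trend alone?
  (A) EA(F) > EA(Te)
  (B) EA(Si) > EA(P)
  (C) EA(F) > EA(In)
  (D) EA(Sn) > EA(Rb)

(B)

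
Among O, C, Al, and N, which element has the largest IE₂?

O

The second ionization energy removes an electron from the +1 ion. For each element: O⁺ still has 5 valence electrons; C⁺ still has 3 valence electrons; Al⁺ still has 2 valence electrons; N⁺ still has 4 valence electrons.
All are still removing valence electrons, so compare the +1 ions as you would atoms: IE_2 generally rises across a period (higher Z_eff) and falls down a group (larger shell), subject to the usual subshell exceptions.
Valence configurations: O⁺ [He]2s²2p³, C⁺ [He]2s²2p¹, Al⁺ [Ne]3s², N⁺ [He]2s²2p².
Approximate IE_2 values (kJ/mol): O 3388, C 2353, Al 1817, N 2856.
Hence IE_2: Al < C < N < O.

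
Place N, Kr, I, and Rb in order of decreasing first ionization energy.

Across a period the outer electron is held more tightly (higher IE₁); down a group it sits in a higher shell, more shielded, and comes off more easily.
These span different periods and groups, so the two trends combine.
I > Rb: I lies to the right of Rb in period 5, so the across-period effect alone puts I higher.
Kr > I: both effects reinforce here, so Kr is clearly the higher of the two.
N > Kr: period and group pull opposite ways; the down-group shift dominates (1402 vs 1351 kJ/mol).
Tabulated first ionization energy (kJ/mol): N 1402, Kr 1351, Rb 403, I 1008.
So from highest to lowest: N > Kr > I > Rb.

N, Kr, I, Rb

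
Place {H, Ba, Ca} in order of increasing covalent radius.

H, Ca, Ba

H is in period 1, group 1; Ca is in period 4, group 2; Ba is in period 6, group 2.
Moving right in a period, electrons are added to the same shell under a stronger nuclear pull, so atoms get smaller; moving down, a new shell is opened and atoms get larger.
Here both period and group differ, so the two effects have to be weighed against each other.
Ca > H: period and group pull opposite ways; the down-group shift dominates (171 vs 32 pm).
Ba > Ca: Ba sits below Ca in group 2, so the down-group effect alone puts Ba larger.
Approximate values (pm): H 32, Ca 171, Ba 196.
So from smallest to largest: H < Ca < Ba.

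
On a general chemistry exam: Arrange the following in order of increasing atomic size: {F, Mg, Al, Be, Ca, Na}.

F, Be, Al, Mg, Na, Ca

Be is in period 2, group 2; F is in period 2, group 17; Na is in period 3, group 1; Mg is in period 3, group 2; Al is in period 3, group 13; Ca is in period 4, group 2.
Atomic radius shrinks across a period as nuclear charge pulls the same shell inward, and grows down a group as new shells are added.
These span different periods and groups, so the two trends combine.
Be > F: Be lies to the left of F in period 2, so the across-period effect alone puts Be larger.
Al > Be: the two effects oppose for this pair; the down-group effect wins (126 vs 102 pm).
Mg > Al: both are in period 3; the period trend gives Mg the larger value.
Na > Mg: Na lies to the left of Mg in period 3, so the across-period effect alone puts Na larger.
Ca > Na: the two effects oppose for this pair; the down-group effect wins (171 vs 155 pm).
Tabulated atomic radius (pm): Be 102, F 64, Na 155, Mg 139, Al 126, Ca 171.
So from smallest to largest: F < Be < Al < Mg < Na < Ca.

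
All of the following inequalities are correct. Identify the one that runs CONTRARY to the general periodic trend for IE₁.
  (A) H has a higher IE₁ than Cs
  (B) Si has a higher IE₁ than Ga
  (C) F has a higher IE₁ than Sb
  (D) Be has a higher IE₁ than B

(D)

The general trend: IE₁ increases across a period and decreases down a group.
(A) H (period 1, group 1) vs Cs (period 6, group 1): the stated order agrees with the simple trend.
(B) Si (period 3, group 14) vs Ga (period 4, group 13): the stated order agrees with the simple trend.
(C) F (period 2, group 17) vs Sb (period 5, group 15): the stated order agrees with the simple trend.
(D) Be (period 2, group 2) vs B (period 2, group 13): the stated order contradicts the simple trend.
The exception is (D): removing B's lone 2p electron is easier than breaking Be's filled 2s².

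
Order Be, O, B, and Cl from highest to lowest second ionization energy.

O > B > Cl > Be

The second ionization energy removes an electron from the +1 ion. For each element: Be⁺ still has 1 valence electron; O⁺ still has 5 valence electrons; B⁺ still has 2 valence electrons; Cl⁺ still has 6 valence electrons.
All are still removing valence electrons, so compare the +1 ions as you would atoms: IE_2 generally rises across a period (higher Z_eff) and falls down a group (larger shell), subject to the usual subshell exceptions.
Valence configurations: Be⁺ [He]2s¹, O⁺ [He]2s²2p³, B⁺ [He]2s², Cl⁺ [Ne]3s²3p⁴.
The numbers (kJ/mol): Be 1757, O 3388, B 2427, Cl 2298.
So the second ionization energies run Be < Cl < B < O.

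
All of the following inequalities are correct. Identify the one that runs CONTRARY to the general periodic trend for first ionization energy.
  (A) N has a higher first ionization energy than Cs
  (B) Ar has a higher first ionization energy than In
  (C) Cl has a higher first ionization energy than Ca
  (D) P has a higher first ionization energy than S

(D)

The general trend: first ionization energy increases across a period and decreases down a group.
(A) N (period 2, group 15) vs Cs (period 6, group 1): the stated order agrees with the simple trend.
(B) Ar (period 3, group 18) vs In (period 5, group 13): the stated order agrees with the simple trend.
(C) Cl (period 3, group 17) vs Ca (period 4, group 2): the stated order agrees with the simple trend.
(D) P (period 3, group 15) vs S (period 3, group 16): the stated order contradicts the simple trend.
The exception is (D): S (3p⁴) ionizes more easily than half-filled P (3p³) because the paired 3p electron in S is pushed out by e⁻–e⁻ repulsion.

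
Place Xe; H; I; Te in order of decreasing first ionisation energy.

H > Xe > I > Te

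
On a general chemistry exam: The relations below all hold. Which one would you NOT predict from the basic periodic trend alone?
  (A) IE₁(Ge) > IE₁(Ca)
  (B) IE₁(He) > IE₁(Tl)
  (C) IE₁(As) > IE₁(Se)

(C)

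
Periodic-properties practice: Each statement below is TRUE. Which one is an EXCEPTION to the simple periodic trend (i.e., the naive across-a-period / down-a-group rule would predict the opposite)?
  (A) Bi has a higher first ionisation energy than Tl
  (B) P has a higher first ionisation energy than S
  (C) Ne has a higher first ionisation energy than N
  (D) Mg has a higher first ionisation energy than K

The general trend: first ionisation energy increases across a period and decreases down a group.
(A) Bi (period 6, group 15) vs Tl (period 6, group 13): the stated order agrees with the simple trend.
(B) P (period 3, group 15) vs S (period 3, group 16): the stated order contradicts the simple trend.
(C) Ne (period 2, group 18) vs N (period 2, group 15): the stated order agrees with the simple trend.
(D) Mg (period 3, group 2) vs K (period 4, group 1): the stated order agrees with the simple trend.
The exception is (B): S (3p⁴) ionizes more easily than half-filled P (3p³) because the paired 3p electron in S is pushed out by e⁻–e⁻ repulsion.

(B)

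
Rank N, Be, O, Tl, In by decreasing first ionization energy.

N > O > Be > Tl > In

Be is in period 2, group 2; N is in period 2, group 15; O is in period 2, group 16; In is in period 5, group 13; Tl is in period 6, group 13.
Removing the outermost electron gets harder across a period and easier down a group.
Neither a single period nor a single group — weigh both effects.
Tl > In: this pair runs against the simple trend — see the exception note.
Be > Tl: the two effects oppose for this pair; the down-group effect wins (900 vs 589 kJ/mol).
O > Be: both are in period 2; the period trend gives O the larger value.
N > O: this pair runs against the simple trend — see the exception note.
Note the exception: Tl has a higher first ionization energy than In, contrary to the simple trend — relativistic 6s stabilisation and poor 4f/5d shielding distort the trend for the heavy p-block elements.
Note the exception: N has a higher first ionization energy than O, contrary to the simple trend — pairing an electron in O's 2p⁴ costs repulsion energy, so O ionizes more easily than half-filled N (2p³).
For reference (kJ/mol): Be 900, N 1402, O 1314, In 558, Tl 589.
So from highest to lowest: N > O > Be > Tl > In.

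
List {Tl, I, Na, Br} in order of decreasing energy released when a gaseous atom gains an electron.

Br, I, Na, Tl

Na is in period 3, group 1; Br is in period 4, group 17; I is in period 5, group 17; Tl is in period 6, group 13.
Electron affinity generally becomes more exothermic across a period toward the halogens and less exothermic down a group.
Neither a single period nor a single group — weigh both effects.
Na > Tl: period and group pull opposite ways; the down-group shift dominates (53 vs 19 kJ/mol).
I > Na: the two effects oppose for this pair; the across-period effect wins (295 vs 53 kJ/mol).
Br > I: Br sits above I in group 17, so the down-group effect alone puts Br higher.
Tabulated electron affinity (kJ/mol): Na 53, Br 325, I 295, Tl 19.
So from highest to lowest: Br > I > Na > Tl.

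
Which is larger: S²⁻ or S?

S²⁻

Forming S²⁻ adds 2 electrons to S. More electron–electron repulsion in the same shell, with unchanged nuclear charge, lets the cloud expand.
An anion is larger than its parent atom: S²⁻ > S.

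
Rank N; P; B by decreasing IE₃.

N > B > P

Consider each +2 ion: N²⁺ still has 3 valence electrons; P²⁺ still has 3 valence electrons; B²⁺ still has 1 valence electron.
All are still removing valence electrons, so compare the +2 ions as you would atoms: IE_3 generally rises across a period (higher Z_eff) and falls down a group (larger shell), subject to the usual subshell exceptions.
Valence configurations: N²⁺ [He]2s²2p¹, P²⁺ [Ne]3s²3p¹, B²⁺ [He]2s¹.
The numbers (kJ/mol): N 4578, P 2914, B 3660.
Overall IE_3 order: P < B < N.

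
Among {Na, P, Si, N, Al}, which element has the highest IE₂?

Na

The second ionization energy removes an electron from the +1 ion. For each element: Na⁺ is the bare [Ne] core; P⁺ still has 4 valence electrons; Si⁺ still has 3 valence electrons; N⁺ still has 4 valence electrons; Al⁺ still has 2 valence electrons.
Breaking into a closed-shell core is much more expensive than removing a leftover valence electron — Na has the largest IE_2 here.
Valence configurations: P⁺ [Ne]3s²3p², Si⁺ [Ne]3s²3p¹, N⁺ [He]2s²2p², Al⁺ [Ne]3s².
Si⁺ loses a lone 3p electron whereas Al⁺ must break into a filled 3s² pair, so IE_2(Al) > IE_2(Si) even though Si has the higher nuclear charge.
Approximate IE_2 values (kJ/mol): Na 4562, P 1907, Si 1577, N 2856, Al 1817.
Hence IE_2: Si < Al < P < N < Na.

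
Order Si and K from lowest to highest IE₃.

Si < K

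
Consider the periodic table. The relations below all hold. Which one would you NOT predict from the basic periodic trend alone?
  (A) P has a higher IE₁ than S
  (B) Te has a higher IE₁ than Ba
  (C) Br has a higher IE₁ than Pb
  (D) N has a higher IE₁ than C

(A)

The general trend: IE₁ increases across a period and decreases down a group.
(A) P (period 3, group 15) vs S (period 3, group 16): the stated order contradicts the simple trend.
(B) Te (period 5, group 16) vs Ba (period 6, group 2): the stated order agrees with the simple trend.
(C) Br (period 4, group 17) vs Pb (period 6, group 14): the stated order agrees with the simple trend.
(D) N (period 2, group 15) vs C (period 2, group 14): the stated order agrees with the simple trend.
The exception is (A): S (3p⁴) ionizes more easily than half-filled P (3p³) because the paired 3p electron in S is pushed out by e⁻–e⁻ repulsion.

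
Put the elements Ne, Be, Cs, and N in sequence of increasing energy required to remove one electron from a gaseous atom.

Be is in period 2, group 2; N is in period 2, group 15; Ne is in period 2, group 18; Cs is in period 6, group 1.
Removing the outermost electron gets harder across a period and easier down a group.
Here both period and group differ, so the two effects have to be weighed against each other.
Be > Cs: both effects reinforce here, so Be is clearly the higher of the two.
N > Be: N lies to the right of Be in period 2, so the across-period effect alone puts N higher.
Ne > N: Ne lies to the right of N in period 2, so the across-period effect alone puts Ne higher.
For reference (kJ/mol): Be 900, N 1402, Ne 2081, Cs 376.
So from lowest to highest: Cs < Be < N < Ne.

Cs < Be < N < Ne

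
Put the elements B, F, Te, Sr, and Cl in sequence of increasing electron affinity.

B is in period 2, group 13; F is in period 2, group 17; Cl is in period 3, group 17; Sr is in period 5, group 2; Te is in period 5, group 16.
Adding an electron releases more energy for atoms nearer the top right (short of the noble gases).
These span different periods and groups, so the two trends combine.
B > Sr: both effects reinforce here, so B is clearly the higher of the two.
Te > B: the two effects oppose for this pair; the across-period effect wins (190 vs 27 kJ/mol).
F > Te: relative to Te, both the across-period and down-group shifts push F's electron affinity up.
Cl > F: this pair runs against the simple trend — see the exception note.
Note the exception: Cl has a higher electron affinity than F, contrary to the simple trend — F's small 2p subshell makes the incoming electron feel strong e⁻–e⁻ repulsion, so Cl actually releases more energy on gaining an electron.
For reference (kJ/mol): B 27, F 328, Cl 349, Sr 5, Te 190.
So from lowest to highest: Sr < B < Te < F < Cl.

Sr < B < Te < F < Cl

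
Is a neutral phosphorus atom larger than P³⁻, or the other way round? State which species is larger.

P³⁻

Forming P³⁻ adds 3 electrons to P. More electron–electron repulsion in the same shell, with unchanged nuclear charge, lets the cloud expand.
An anion is larger than its parent atom: P³⁻ > P.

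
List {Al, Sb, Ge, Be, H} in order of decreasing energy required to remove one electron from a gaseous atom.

H > Be > Sb > Ge > Al

H is in period 1, group 1; Be is in period 2, group 2; Al is in period 3, group 13; Ge is in period 4, group 14; Sb is in period 5, group 15.
Removing the outermost electron gets harder across a period and easier down a group.
These sit on a diagonal, where the across-period and down-group effects partly cancel.
Ge > Al: period and group pull opposite ways; the across-period shift dominates (762 vs 578 kJ/mol).
Sb > Ge: period and group pull opposite ways; the across-period shift dominates (831 vs 762 kJ/mol).
Be > Sb: period and group pull opposite ways; the down-group shift dominates (900 vs 831 kJ/mol).
H > Be: period and group pull opposite ways; the down-group shift dominates (1312 vs 900 kJ/mol).
For reference (kJ/mol): H 1312, Be 900, Al 578, Ge 762, Sb 831.
So from highest to lowest: H > Be > Sb > Ge > Al.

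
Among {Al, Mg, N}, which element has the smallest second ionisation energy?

The second ionization energy removes an electron from the +1 ion. For each element: Al⁺ still has 2 valence electrons; Mg⁺ still has 1 valence electron; N⁺ still has 4 valence electrons.
All are still removing valence electrons, so compare the +1 ions as you would atoms: IE_2 generally rises across a period (higher Z_eff) and falls down a group (larger shell), subject to the usual subshell exceptions.
Valence configurations: Al⁺ [Ne]3s², Mg⁺ [Ne]3s¹, N⁺ [He]2s²2p².
The numbers (kJ/mol): Al 1817, Mg 1451, N 2856.
Overall IE_2 order: Mg < Al < N.

Mg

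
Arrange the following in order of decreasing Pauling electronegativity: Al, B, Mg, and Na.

B is in period 2, group 13; Na is in period 3, group 1; Mg is in period 3, group 2; Al is in period 3, group 13.
EN rises left→right (higher Z_eff, smaller atoms) and falls top→bottom (larger, more shielded atoms).
Here both period and group differ, so the two effects have to be weighed against each other.
Mg > Na: both are in period 3; the period trend gives Mg the larger value.
Al > Mg: both are in period 3; the period trend gives Al the larger value.
B > Al: B sits above Al in group 13, so the down-group effect alone puts B higher.
Tabulated electronegativity (Pauling): B 2.04, Na 0.93, Mg 1.31, Al 1.61.
So from highest to lowest: B > Al > Mg > Na.

B, Al, Mg, Na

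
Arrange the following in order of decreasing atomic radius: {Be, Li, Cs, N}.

Cs, Li, Be, N

Li is in period 2, group 1; Be is in period 2, group 2; N is in period 2, group 15; Cs is in period 6, group 1.
Atomic radius shrinks across a period as nuclear charge pulls the same shell inward, and grows down a group as new shells are added.
These span different periods and groups, so the two trends combine.
Be > N: Be lies to the left of N in period 2, so the across-period effect alone puts Be larger.
Li > Be: Li lies to the left of Be in period 2, so the across-period effect alone puts Li larger.
Cs > Li: they share group 1; the group trend gives Cs the larger value.
Tabulated atomic radius (pm): Li 133, Be 102, N 71, Cs 232.
So from largest to smallest: Cs > Li > Be > N.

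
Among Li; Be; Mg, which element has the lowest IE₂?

The second ionization energy removes an electron from the +1 ion. For each element: Li⁺ is the bare [He] core; Be⁺ still has 1 valence electron; Mg⁺ still has 1 valence electron.
Pulling an electron out of a noble-gas core costs far more than removing a remaining valence electron, so Li sits at the high end of IE_2.
Valence configurations: Be⁺ [He]2s¹, Mg⁺ [Ne]3s¹.
Approximate IE_2 values (kJ/mol): Li 7298, Be 1757, Mg 1451.
So the second ionization energies run Mg < Be < Li.

Mg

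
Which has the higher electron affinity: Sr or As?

As

As is in period 4, group 15; Sr is in period 5, group 2.
EA tends to increase across a period and decrease down a group, though the pattern is less regular than for IE or radius.
These span different periods and groups, so the two trends combine.
As > Sr: both effects reinforce here, so As is clearly the higher of the two.
For reference (kJ/mol): As 78, Sr 5.
So As has the higher electron affinity (As > Sr).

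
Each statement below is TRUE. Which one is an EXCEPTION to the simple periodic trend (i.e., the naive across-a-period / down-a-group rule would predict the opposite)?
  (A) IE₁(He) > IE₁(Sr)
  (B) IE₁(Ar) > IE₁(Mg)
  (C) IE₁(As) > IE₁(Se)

The general trend: first ionisation energy increases across a period and decreases down a group.
(A) He (period 1, group 18) vs Sr (period 5, group 2): the stated order agrees with the simple trend.
(B) Ar (period 3, group 18) vs Mg (period 3, group 2): the stated order agrees with the simple trend.
(C) As (period 4, group 15) vs Se (period 4, group 16): the stated order contradicts the simple trend.
The exception is (C): Se (4p⁴) ionizes more easily than half-filled As (4p³).

(C)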